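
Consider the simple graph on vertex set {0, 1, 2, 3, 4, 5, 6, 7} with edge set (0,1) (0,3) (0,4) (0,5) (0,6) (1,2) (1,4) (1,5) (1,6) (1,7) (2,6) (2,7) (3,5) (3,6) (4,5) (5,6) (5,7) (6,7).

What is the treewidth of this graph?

A width-3 tree decomposition is:
Bags: B1 = {1, 5, 6, 7}  B2 = {1, 2, 6, 7}  B3 = {0, 1, 5, 6}  B4 = {0, 3, 5, 6}  B5 = {0, 1, 4, 5}
Tree: B1–B2, B1–B3, B3–B4, B3–B5
Each bag holds 4 vertices, so the decomposition has width 3, which upper-bounds the treewidth. For the lower bound, the 4 vertices {1, 2, 6, 7} are pairwise adjacent, and any tree decomposition puts a clique entirely inside one bag — forcing width ≥ 3. Therefore the treewidth is 3.

3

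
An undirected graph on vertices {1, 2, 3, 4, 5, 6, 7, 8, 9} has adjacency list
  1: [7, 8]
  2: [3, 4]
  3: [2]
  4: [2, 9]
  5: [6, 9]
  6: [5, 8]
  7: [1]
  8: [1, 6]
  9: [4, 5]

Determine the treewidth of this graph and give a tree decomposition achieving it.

Each bag holds 2 vertices, so the decomposition has width 1, which upper-bounds the treewidth. Since G has at least one edge (e.g. 7–1), it is not an edgeless graph, so tw(G) ≥ 1. Therefore the treewidth is 1.

Treewidth 1.
One optimal decomposition is:
Bags: B1 = {1, 7}  B2 = {1, 8}  B3 = {6, 8}  B4 = {5, 6}  B5 = {5, 9}  B6 = {4, 9}  B7 = {2, 4}  B8 = {2, 3}
Tree: B1–B2, B2–B3, B3–B4, B4–B5, B5–B6, B6–B7, B7–B8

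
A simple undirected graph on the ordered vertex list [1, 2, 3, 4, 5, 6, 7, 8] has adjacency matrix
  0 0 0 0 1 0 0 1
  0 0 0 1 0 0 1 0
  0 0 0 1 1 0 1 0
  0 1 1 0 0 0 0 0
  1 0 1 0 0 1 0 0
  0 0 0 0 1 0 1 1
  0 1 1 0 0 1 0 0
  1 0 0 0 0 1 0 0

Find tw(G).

2

A width-2 tree decomposition is:
Bags: B1 = {1, 5, 8}  B2 = {5, 6, 8}  B3 = {3, 5, 6}  B4 = {3, 6, 7}  B5 = {3, 4, 7}  B6 = {2, 4, 7}
Tree: B1–B2, B2–B3, B3–B4, B4–B5, B5–B6
The largest bag has 3 vertices, giving width 2; this decomposition certifies tw(G) ≤ 2. The edges 1–8–6–5–1 form a cycle, so G is not a tree and its treewidth is at least 2. Hence tw(G) = 2 exactly.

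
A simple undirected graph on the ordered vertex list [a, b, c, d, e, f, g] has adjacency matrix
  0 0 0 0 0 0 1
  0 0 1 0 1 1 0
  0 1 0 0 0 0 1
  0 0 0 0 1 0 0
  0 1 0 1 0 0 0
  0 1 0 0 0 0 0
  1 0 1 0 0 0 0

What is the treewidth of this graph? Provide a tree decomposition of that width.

Each bag holds 2 vertices, so the decomposition has width 1, which upper-bounds the treewidth. Since G has at least one edge (e.g. c–b), it is not an edgeless graph, so tw(G) ≥ 1. The upper and lower bounds meet at 1, so that is the treewidth.

Treewidth 1.
One such decomposition:
Bags: B1 = {b, c}  B2 = {c, g}  B3 = {b, e}  B4 = {a, g}  B5 = {d, e}  B6 = {b, f}
Tree: B1–B2, B1–B3, B2–B4, B3–B5, B1–B6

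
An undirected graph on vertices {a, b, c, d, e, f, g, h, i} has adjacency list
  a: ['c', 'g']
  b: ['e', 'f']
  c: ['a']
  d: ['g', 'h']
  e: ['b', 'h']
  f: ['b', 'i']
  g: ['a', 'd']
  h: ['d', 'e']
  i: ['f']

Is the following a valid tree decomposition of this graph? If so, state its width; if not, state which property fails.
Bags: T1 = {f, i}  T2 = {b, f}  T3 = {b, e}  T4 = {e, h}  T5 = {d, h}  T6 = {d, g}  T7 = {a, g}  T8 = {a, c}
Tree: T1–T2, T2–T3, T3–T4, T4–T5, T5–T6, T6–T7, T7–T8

Every vertex of G appears in some bag (union = {a, b, c, d, e, f, g, h, i}); every edge is covered by a bag; and for each vertex v the set of bags containing v is connected in the bag tree. The decomposition is therefore valid. The largest bag has 2 vertices, so the width is 1.

Yes; width 1.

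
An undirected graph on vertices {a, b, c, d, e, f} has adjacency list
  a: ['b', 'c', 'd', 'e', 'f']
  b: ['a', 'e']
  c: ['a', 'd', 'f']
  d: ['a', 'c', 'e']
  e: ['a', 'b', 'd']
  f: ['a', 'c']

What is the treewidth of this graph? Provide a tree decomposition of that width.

Treewidth 2.
One such decomposition:
Bags: B1 = {a, c, f}  B2 = {a, c, d}  B3 = {a, d, e}  B4 = {a, b, e}
Tree: B1–B2, B2–B3, B3–B4

Each bag holds 3 vertices, so the decomposition has width 2, which upper-bounds the treewidth. On the other hand G contains the 3-clique {a, d, e}. A clique must lie in a single bag of any decomposition, so no decomposition can have width below 2. Therefore the treewidth is 2.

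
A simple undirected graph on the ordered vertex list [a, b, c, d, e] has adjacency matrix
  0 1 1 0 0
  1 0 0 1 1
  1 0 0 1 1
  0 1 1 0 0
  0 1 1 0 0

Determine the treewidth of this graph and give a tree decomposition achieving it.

Treewidth 2.
One such decomposition:
Bags: B1 = {b, c, e}  B2 = {a, b, c}  B3 = {b, c, d}
Tree: B1–B2, B2–B3

Each bag holds 3 vertices, so the decomposition has width 2, which upper-bounds the treewidth. Since e–c–a–b–e is a cycle in G, G is not acyclic. Forests are exactly the graphs of treewidth ≤ 1, so tw(G) ≥ 2. Therefore the treewidth is 2.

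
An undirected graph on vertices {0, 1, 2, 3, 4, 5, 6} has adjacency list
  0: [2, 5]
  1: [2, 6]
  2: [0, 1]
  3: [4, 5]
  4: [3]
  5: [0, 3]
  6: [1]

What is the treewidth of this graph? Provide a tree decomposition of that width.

The largest bag has 2 vertices, giving width 1; this decomposition certifies tw(G) ≤ 1. G has an edge, so its treewidth is at least 1. Combining the bounds, tw(G) = 1.

Treewidth 1.
Bags: B1 = {3, 4}  B2 = {3, 5}  B3 = {0, 5}  B4 = {0, 2}  B5 = {1, 2}  B6 = {1, 6}
Tree: B1–B2, B2–B3, B3–B4, B4–B5, B5–B6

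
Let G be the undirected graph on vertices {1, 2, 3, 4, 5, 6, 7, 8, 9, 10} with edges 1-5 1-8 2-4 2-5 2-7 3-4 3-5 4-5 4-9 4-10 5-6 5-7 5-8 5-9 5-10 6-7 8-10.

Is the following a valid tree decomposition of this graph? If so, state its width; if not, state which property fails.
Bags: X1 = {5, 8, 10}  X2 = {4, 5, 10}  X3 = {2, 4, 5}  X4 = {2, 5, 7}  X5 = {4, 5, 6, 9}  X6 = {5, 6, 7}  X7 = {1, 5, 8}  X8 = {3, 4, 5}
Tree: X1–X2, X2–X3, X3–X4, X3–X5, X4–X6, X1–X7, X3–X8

No — bags containing vertex 6 are not connected in the tree.

A tree decomposition must satisfy three properties: every vertex lies in some bag; for every edge, both endpoints lie together in some bag; and for every vertex, the bags containing it form a connected subtree. Here bags containing vertex 6 are not connected in the tree, so the decomposition is invalid.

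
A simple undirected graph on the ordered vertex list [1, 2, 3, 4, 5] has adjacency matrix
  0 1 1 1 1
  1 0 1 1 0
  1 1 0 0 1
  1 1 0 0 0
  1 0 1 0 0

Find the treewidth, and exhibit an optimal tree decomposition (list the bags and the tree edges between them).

Treewidth 2.
One optimal decomposition is:
Bags: B1 = {1, 2, 3}  B2 = {1, 2, 4}  B3 = {1, 3, 5}
Tree: B1–B2, B1–B3

Every bag has size at most 3, so the width is 3 − 1 = 2 and tw(G) ≤ 2. For the lower bound, the 3 vertices {1, 2, 3} are pairwise adjacent, and any tree decomposition puts a clique entirely inside one bag — forcing width ≥ 2. The upper and lower bounds meet at 2, so that is the treewidth.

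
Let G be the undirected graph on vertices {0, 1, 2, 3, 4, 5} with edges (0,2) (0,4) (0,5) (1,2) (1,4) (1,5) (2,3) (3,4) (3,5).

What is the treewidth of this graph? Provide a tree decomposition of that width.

Treewidth 3.
One optimal decomposition is:
Bags: B1 = {1, 2, 4, 5}  B2 = {0, 2, 4, 5}  B3 = {2, 3, 4, 5}
Tree: B1–B2, B2–B3

The largest bag has 4 vertices, giving width 3; this decomposition certifies tw(G) ≤ 3. For the lower bound: the 4 vertex sets {1,5}, {0,4}, {2}, {3} are disjoint, each induces a connected subgraph, and every pair is joined by at least one edge of G. Contracting each set to a single vertex therefore yields K_{4} as a minor, and since treewidth is minor-monotone, tw(G) ≥ tw(K_{4}) = 3. Combining the bounds, tw(G) = 3.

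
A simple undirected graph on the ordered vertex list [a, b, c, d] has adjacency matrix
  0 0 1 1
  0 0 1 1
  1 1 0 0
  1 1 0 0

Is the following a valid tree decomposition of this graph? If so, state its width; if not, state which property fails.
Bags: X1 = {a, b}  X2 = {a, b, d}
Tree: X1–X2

No — vertex c appears in no bag.

A tree decomposition must satisfy three properties: every vertex lies in some bag; for every edge, both endpoints lie together in some bag; and for every vertex, the bags containing it form a connected subtree. Here vertex c appears in no bag, so the decomposition is invalid.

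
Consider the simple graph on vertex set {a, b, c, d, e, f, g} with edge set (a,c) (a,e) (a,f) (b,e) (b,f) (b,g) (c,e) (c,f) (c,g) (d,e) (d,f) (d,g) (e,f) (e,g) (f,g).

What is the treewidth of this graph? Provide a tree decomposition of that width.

Treewidth 3.
One optimal decomposition is:
Bags: B1 = {c, e, f, g}  B2 = {b, e, f, g}  B3 = {d, e, f, g}  B4 = {a, c, e, f}
Tree: B1–B2, B2–B3, B1–B4

Every bag has size at most 4, so the width is 4 − 1 = 3 and tw(G) ≤ 3. On the other hand G contains the 4-clique {d, e, f, g}. A clique must lie in a single bag of any decomposition, so no decomposition can have width below 3. Combining the bounds, tw(G) = 3.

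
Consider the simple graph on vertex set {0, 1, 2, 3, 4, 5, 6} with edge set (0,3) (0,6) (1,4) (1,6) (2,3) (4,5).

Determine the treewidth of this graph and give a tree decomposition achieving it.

Treewidth 1.
One such decomposition:
Bags: B1 = {4, 5}  B2 = {1, 4}  B3 = {1, 6}  B4 = {0, 6}  B5 = {0, 3}  B6 = {2, 3}
Tree: B1–B2, B2–B3, B3–B4, B4–B5, B5–B6

The largest bag has 2 vertices, giving width 1; this decomposition certifies tw(G) ≤ 1. Since G has at least one edge (e.g. 5–4), it is not an edgeless graph, so tw(G) ≥ 1. The upper and lower bounds meet at 1, so that is the treewidth.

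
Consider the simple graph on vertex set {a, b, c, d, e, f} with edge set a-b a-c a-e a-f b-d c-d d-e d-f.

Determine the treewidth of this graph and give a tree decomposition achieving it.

The largest bag has 3 vertices, giving width 2; this decomposition certifies tw(G) ≤ 2. The edges e–a–f–d–e form a cycle, so G is not a tree and its treewidth is at least 2. Therefore the treewidth is 2.

Treewidth 2.
One such decomposition:
Bags: B1 = {a, d, e}  B2 = {a, d, f}  B3 = {a, b, d}  B4 = {a, c, d}
Tree: B1–B2, B2–B3, B3–B4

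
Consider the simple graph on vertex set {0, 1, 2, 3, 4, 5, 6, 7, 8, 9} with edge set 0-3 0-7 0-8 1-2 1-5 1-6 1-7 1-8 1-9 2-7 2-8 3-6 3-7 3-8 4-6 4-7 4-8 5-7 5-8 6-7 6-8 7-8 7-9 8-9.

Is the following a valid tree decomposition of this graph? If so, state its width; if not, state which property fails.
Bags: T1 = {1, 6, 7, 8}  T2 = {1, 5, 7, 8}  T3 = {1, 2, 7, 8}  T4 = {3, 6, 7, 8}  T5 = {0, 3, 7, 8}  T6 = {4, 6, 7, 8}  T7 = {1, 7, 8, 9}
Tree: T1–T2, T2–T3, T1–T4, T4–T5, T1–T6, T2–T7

Yes; width 3.

Checking the three conditions: (i) the bags cover all of {0, 1, 2, 3, 4, 5, 6, 7, 8, 9}; (ii) for each edge, some bag contains both endpoints; (iii) the bags containing any fixed vertex form a subtree. All hold, so the decomposition is valid with width 4 − 1 = 3.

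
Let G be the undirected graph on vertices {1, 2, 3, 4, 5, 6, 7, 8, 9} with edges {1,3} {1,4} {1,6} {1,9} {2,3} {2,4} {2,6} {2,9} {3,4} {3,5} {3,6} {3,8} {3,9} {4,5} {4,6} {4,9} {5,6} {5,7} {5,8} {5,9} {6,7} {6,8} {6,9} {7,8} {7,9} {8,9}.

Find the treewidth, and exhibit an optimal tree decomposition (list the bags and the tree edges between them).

Treewidth 4.
Bags: B1 = {3, 4, 5, 6, 9}  B2 = {1, 3, 4, 6, 9}  B3 = {3, 5, 6, 8, 9}  B4 = {5, 6, 7, 8, 9}  B5 = {2, 3, 4, 6, 9}
Tree: B1–B2, B1–B3, B3–B4, B2–B5

Each bag holds 5 vertices, so the decomposition has width 4, which upper-bounds the treewidth. Conversely, {3, 5, 6, 8, 9} is a clique of size 5, and the vertices of any clique must share a bag in every tree decomposition; so some bag has ≥ 5 vertices and tw(G) ≥ 4. The upper and lower bounds meet at 4, so that is the treewidth.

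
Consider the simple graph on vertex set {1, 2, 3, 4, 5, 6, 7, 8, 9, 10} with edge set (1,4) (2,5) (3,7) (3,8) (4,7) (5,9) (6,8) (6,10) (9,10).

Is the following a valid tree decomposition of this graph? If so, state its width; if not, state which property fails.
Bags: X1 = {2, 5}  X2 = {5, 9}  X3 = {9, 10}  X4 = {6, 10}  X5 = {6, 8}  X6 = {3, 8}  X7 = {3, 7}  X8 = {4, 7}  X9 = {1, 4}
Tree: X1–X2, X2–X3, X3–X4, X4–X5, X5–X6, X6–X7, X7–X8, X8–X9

Yes; width 1.

Vertex coverage: the bags together contain {1, 2, 3, 4, 5, 6, 7, 8, 9, 10}, the full vertex set. Edge coverage: each edge of G has both endpoints in at least one bag. Running intersection: for every vertex, the bags containing it form a connected subtree. All three properties hold, so this is a valid tree decomposition of width max|bag| − 1 = 1, and hence tw(G) ≤ 1.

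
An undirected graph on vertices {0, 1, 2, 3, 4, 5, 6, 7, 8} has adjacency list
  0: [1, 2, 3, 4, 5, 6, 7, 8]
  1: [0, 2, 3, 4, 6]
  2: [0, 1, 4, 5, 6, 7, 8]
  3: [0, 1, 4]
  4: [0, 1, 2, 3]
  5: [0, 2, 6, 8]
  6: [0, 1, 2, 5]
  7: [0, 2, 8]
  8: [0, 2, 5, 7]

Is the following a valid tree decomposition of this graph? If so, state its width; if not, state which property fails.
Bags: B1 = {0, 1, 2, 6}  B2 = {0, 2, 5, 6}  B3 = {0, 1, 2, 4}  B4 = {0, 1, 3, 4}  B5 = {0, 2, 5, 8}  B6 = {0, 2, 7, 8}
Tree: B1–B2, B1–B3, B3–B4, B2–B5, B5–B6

Checking the three conditions: (i) the bags cover all of {0, 1, 2, 3, 4, 5, 6, 7, 8}; (ii) for each edge, some bag contains both endpoints; (iii) the bags containing any fixed vertex form a subtree. All hold, so the decomposition is valid with width 4 − 1 = 3.

Yes; width 3.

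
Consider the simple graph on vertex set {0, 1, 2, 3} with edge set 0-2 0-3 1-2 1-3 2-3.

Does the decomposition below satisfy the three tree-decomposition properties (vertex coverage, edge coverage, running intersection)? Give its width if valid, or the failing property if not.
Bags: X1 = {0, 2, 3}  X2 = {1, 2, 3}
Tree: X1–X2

Vertex coverage: the bags together contain {0, 1, 2, 3}, the full vertex set. Edge coverage: each edge of G has both endpoints in at least one bag. Running intersection: for every vertex, the bags containing it form a connected subtree. All three properties hold, so this is a valid tree decomposition of width max|bag| − 1 = 2, and hence tw(G) ≤ 2.

Yes; width 2.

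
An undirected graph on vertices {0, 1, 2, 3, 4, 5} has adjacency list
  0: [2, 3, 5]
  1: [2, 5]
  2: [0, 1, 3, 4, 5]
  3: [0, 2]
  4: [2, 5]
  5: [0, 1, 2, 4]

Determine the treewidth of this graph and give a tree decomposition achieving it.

Treewidth 2.
One optimal decomposition is:
Bags: B1 = {0, 2, 5}  B2 = {0, 2, 3}  B3 = {2, 4, 5}  B4 = {1, 2, 5}
Tree: B1–B2, B1–B3, B1–B4

The largest bag has 3 vertices, giving width 2; this decomposition certifies tw(G) ≤ 2. On the other hand G contains the 3-clique {0, 2, 3}. A clique must lie in a single bag of any decomposition, so no decomposition can have width below 2. Combining the bounds, tw(G) = 2.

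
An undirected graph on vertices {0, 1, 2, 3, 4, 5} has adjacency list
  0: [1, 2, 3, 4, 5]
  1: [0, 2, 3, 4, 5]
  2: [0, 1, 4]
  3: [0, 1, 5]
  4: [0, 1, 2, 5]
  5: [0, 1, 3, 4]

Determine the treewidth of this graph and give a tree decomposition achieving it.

Treewidth 3.
One such decomposition:
Bags: B1 = {0, 1, 3, 5}  B2 = {0, 1, 4, 5}  B3 = {0, 1, 2, 4}
Tree: B1–B2, B2–B3

Every bag has size at most 4, so the width is 4 − 1 = 3 and tw(G) ≤ 3. Conversely, {0, 1, 3, 5} is a clique of size 4, and the vertices of any clique must share a bag in every tree decomposition; so some bag has ≥ 4 vertices and tw(G) ≥ 3. Hence tw(G) = 3 exactly.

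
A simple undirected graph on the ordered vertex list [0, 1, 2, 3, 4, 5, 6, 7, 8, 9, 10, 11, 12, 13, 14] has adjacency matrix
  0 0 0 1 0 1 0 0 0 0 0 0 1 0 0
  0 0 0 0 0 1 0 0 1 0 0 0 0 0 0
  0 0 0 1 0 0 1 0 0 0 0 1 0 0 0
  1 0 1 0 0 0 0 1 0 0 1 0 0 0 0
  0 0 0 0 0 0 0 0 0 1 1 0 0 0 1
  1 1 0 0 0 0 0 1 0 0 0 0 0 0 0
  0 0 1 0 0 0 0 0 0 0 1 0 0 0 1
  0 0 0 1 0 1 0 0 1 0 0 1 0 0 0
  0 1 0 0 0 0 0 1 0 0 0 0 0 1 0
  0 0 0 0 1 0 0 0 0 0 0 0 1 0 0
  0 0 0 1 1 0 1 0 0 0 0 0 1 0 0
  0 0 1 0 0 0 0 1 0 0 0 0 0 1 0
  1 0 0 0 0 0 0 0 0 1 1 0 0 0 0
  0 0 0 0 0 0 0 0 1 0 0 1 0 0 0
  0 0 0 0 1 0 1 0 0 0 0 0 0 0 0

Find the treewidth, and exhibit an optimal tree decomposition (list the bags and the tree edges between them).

Treewidth 3.
One such decomposition:
Bags: B1 = {4, 9, 12, 14}  B2 = {4, 10, 12, 14}  B3 = {6, 10, 12, 14}  B4 = {0, 6, 10, 12}  B5 = {0, 3, 6, 10}  B6 = {0, 2, 3, 6}  B7 = {0, 2, 3, 5}  B8 = {2, 3, 5, 7}  B9 = {2, 5, 7, 11}  B10 = {1, 5, 7, 11}  B11 = {1, 7, 8, 11}  B12 = {1, 8, 11, 13}
Tree: B1–B2, B2–B3, B3–B4, B4–B5, B5–B6, B6–B7, B7–B8, B8–B9, B9–B10, B10–B11, B11–B12

Every bag has size at most 4, so the width is 4 − 1 = 3 and tw(G) ≤ 3. For the lower bound: the 4 vertex sets {4,9,14}, {12}, {10}, {0,2,3,6} are disjoint, each induces a connected subgraph, and every pair is joined by at least one edge of G. Contracting each set to a single vertex therefore yields K_{4} as a minor, and since treewidth is minor-monotone, tw(G) ≥ tw(K_{4}) = 3. Combining the bounds, tw(G) = 3.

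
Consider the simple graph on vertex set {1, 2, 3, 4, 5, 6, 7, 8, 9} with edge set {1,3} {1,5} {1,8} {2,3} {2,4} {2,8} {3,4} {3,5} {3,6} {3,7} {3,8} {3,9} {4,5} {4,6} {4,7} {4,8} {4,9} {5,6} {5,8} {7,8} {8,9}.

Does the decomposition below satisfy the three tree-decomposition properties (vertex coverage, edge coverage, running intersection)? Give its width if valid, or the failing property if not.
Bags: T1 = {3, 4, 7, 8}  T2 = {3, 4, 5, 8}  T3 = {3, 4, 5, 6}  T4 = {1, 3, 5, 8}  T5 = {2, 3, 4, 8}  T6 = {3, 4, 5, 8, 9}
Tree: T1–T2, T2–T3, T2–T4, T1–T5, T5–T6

No — bags containing vertex 5 are not connected in the tree.

A tree decomposition must satisfy three properties: every vertex lies in some bag; for every edge, both endpoints lie together in some bag; and for every vertex, the bags containing it form a connected subtree. Here bags containing vertex 5 are not connected in the tree, so the decomposition is invalid.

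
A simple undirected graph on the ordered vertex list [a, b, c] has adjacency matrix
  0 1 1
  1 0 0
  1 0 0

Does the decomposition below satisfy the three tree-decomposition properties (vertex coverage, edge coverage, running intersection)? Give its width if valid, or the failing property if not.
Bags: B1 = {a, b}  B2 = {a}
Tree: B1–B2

A tree decomposition must satisfy three properties: every vertex lies in some bag; for every edge, both endpoints lie together in some bag; and for every vertex, the bags containing it form a connected subtree. Here vertex c appears in no bag, so the decomposition is invalid.

No — vertex c appears in no bag.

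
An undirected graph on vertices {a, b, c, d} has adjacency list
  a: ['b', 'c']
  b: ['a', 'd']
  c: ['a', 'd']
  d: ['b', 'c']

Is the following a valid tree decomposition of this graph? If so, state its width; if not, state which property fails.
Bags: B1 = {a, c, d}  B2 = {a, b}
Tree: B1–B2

No — edge (d,b) lies in no bag.

A tree decomposition must satisfy three properties: every vertex lies in some bag; for every edge, both endpoints lie together in some bag; and for every vertex, the bags containing it form a connected subtree. Here edge (d,b) lies in no bag, so the decomposition is invalid.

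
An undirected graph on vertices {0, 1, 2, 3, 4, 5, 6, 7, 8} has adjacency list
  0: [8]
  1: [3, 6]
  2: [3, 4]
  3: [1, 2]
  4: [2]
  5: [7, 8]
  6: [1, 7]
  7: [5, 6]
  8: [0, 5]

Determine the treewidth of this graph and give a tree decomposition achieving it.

The largest bag has 2 vertices, giving width 1; this decomposition certifies tw(G) ≤ 1. Since G has at least one edge (e.g. 4–2), it is not an edgeless graph, so tw(G) ≥ 1. Therefore the treewidth is 1.

Treewidth 1.
One such decomposition:
Bags: B1 = {2, 4}  B2 = {2, 3}  B3 = {1, 3}  B4 = {1, 6}  B5 = {6, 7}  B6 = {5, 7}  B7 = {5, 8}  B8 = {0, 8}
Tree: B1–B2, B2–B3, B3–B4, B4–B5, B5–B6, B6–B7, B7–B8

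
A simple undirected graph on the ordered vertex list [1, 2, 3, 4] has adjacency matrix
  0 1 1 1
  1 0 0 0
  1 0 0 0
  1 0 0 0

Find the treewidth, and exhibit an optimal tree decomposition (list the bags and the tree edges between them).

The largest bag has 2 vertices, giving width 1; this decomposition certifies tw(G) ≤ 1. G has an edge, so its treewidth is at least 1. Therefore the treewidth is 1.

Treewidth 1.
One such decomposition:
Bags: B1 = {1, 3}  B2 = {1, 2}  B3 = {1, 4}
Tree: B1–B2, B1–B3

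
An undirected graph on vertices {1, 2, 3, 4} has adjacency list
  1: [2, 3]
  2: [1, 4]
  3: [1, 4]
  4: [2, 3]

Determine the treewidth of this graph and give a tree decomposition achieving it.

Treewidth 2.
One such decomposition:
Bags: B1 = {1, 3, 4}  B2 = {1, 2, 4}
Tree: B1–B2

The largest bag has 3 vertices, giving width 2; this decomposition certifies tw(G) ≤ 2. Since 1–3–4–2–1 is a cycle in G, G is not acyclic. Forests are exactly the graphs of treewidth ≤ 1, so tw(G) ≥ 2. Hence tw(G) = 2 exactly.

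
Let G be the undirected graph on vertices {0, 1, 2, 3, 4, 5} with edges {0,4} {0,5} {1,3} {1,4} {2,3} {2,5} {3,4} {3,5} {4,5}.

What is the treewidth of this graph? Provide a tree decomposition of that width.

Treewidth 2.
One such decomposition:
Bags: B1 = {1, 3, 4}  B2 = {3, 4, 5}  B3 = {2, 3, 5}  B4 = {0, 4, 5}
Tree: B1–B2, B2–B3, B2–B4

The largest bag has 3 vertices, giving width 2; this decomposition certifies tw(G) ≤ 2. For the lower bound, the 3 vertices {0, 4, 5} are pairwise adjacent, and any tree decomposition puts a clique entirely inside one bag — forcing width ≥ 2. The upper and lower bounds meet at 2, so that is the treewidth.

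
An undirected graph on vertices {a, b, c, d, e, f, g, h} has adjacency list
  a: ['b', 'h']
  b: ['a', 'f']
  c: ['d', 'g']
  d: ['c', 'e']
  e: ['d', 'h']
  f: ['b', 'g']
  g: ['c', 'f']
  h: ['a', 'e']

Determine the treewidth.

A width-2 tree decomposition is:
Bags: B1 = {c, f, g}  B2 = {c, d, f}  B3 = {d, e, f}  B4 = {e, f, h}  B5 = {a, f, h}  B6 = {a, b, f}
Tree: B1–B2, B2–B3, B3–B4, B4–B5, B5–B6
The largest bag has 3 vertices, giving width 2; this decomposition certifies tw(G) ≤ 2. The edges f–g–c–d–e–h–a–b–f form a cycle, so G is not a tree and its treewidth is at least 2. The upper and lower bounds meet at 2, so that is the treewidth.

2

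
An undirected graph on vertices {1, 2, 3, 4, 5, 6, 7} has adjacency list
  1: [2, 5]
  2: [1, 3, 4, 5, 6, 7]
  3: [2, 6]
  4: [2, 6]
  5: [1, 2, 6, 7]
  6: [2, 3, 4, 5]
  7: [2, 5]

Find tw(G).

A width-2 tree decomposition is:
Bags: B1 = {2, 5, 6}  B2 = {2, 4, 6}  B3 = {2, 3, 6}  B4 = {1, 2, 5}  B5 = {2, 5, 7}
Tree: B1–B2, B2–B3, B1–B4, B4–B5
Each bag holds 3 vertices, so the decomposition has width 2, which upper-bounds the treewidth. Conversely, {2, 3, 6} is a clique of size 3, and the vertices of any clique must share a bag in every tree decomposition; so some bag has ≥ 3 vertices and tw(G) ≥ 2. Therefore the treewidth is 2.

2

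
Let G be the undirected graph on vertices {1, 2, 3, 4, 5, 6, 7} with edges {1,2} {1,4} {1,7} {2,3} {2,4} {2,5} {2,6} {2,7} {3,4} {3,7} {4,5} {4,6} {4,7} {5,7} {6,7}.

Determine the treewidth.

3

A width-3 tree decomposition is:
Bags: B1 = {2, 4, 5, 7}  B2 = {2, 3, 4, 7}  B3 = {2, 4, 6, 7}  B4 = {1, 2, 4, 7}
Tree: B1–B2, B2–B3, B3–B4
The largest bag has 4 vertices, giving width 3; this decomposition certifies tw(G) ≤ 3. For the lower bound, the 4 vertices {1, 2, 4, 7} are pairwise adjacent, and any tree decomposition puts a clique entirely inside one bag — forcing width ≥ 3. Combining the bounds, tw(G) = 3.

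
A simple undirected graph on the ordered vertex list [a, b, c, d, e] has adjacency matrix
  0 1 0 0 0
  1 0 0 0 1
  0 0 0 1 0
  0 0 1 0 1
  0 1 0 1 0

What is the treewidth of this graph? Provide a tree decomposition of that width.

Treewidth 1.
Bags: B1 = {c, d}  B2 = {d, e}  B3 = {b, e}  B4 = {a, b}
Tree: B1–B2, B2–B3, B3–B4

Each bag holds 2 vertices, so the decomposition has width 1, which upper-bounds the treewidth. G has an edge, so its treewidth is at least 1. Hence tw(G) = 1 exactly.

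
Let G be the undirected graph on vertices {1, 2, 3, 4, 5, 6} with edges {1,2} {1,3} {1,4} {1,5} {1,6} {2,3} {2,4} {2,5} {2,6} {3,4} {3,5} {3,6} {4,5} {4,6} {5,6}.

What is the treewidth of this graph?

5

A width-5 tree decomposition is:
Bags: B1 = {1, 2, 3, 4, 5, 6}
Tree: (single bag)
With just one bag of size 6, the width is 6 − 1 = 5, so tw(G) ≤ 5. On the other hand G contains the 6-clique {1, 2, 3, 4, 5, 6}. A clique must lie in a single bag of any decomposition, so no decomposition can have width below 5. The upper and lower bounds meet at 5, so that is the treewidth.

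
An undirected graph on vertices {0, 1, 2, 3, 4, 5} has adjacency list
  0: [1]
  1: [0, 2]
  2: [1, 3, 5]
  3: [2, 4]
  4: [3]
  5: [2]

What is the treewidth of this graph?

A width-1 tree decomposition is:
Bags: B1 = {3, 4}  B2 = {2, 3}  B3 = {2, 5}  B4 = {1, 2}  B5 = {0, 1}
Tree: B1–B2, B2–B3, B2–B4, B4–B5
Every bag has size at most 2, so the width is 2 − 1 = 1 and tw(G) ≤ 1. G has an edge, so its treewidth is at least 1. Combining the bounds, tw(G) = 1.

1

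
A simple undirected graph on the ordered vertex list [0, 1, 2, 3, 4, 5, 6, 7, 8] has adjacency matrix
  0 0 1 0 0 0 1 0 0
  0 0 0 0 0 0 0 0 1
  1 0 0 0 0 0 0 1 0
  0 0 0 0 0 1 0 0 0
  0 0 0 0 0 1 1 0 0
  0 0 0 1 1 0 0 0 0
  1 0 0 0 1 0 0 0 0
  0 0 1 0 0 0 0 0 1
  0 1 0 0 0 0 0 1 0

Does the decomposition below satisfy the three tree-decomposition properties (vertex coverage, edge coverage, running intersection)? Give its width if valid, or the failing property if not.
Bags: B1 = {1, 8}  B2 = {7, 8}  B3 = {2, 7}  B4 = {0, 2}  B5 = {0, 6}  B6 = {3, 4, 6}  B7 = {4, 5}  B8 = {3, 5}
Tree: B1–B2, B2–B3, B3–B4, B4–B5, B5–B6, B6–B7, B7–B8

No — bags containing vertex 3 are not connected in the tree.

A tree decomposition must satisfy three properties: every vertex lies in some bag; for every edge, both endpoints lie together in some bag; and for every vertex, the bags containing it form a connected subtree. Here bags containing vertex 3 are not connected in the tree, so the decomposition is invalid.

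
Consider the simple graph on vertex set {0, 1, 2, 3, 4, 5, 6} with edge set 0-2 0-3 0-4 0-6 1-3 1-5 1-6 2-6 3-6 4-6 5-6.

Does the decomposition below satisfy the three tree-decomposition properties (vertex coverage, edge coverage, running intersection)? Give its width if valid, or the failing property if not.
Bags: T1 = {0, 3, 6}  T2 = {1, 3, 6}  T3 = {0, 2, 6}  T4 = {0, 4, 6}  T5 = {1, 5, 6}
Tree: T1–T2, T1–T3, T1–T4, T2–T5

Vertex coverage: the bags together contain {0, 1, 2, 3, 4, 5, 6}, the full vertex set. Edge coverage: each edge of G has both endpoints in at least one bag. Running intersection: for every vertex, the bags containing it form a connected subtree. All three properties hold, so this is a valid tree decomposition of width max|bag| − 1 = 2, and hence tw(G) ≤ 2.

Yes; width 2.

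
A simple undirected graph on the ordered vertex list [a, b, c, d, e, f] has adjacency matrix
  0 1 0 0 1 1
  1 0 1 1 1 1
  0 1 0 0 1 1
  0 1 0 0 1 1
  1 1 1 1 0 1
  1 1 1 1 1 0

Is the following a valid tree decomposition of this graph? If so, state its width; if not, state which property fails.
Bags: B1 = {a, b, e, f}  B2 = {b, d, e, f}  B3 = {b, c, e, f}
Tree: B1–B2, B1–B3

Yes; width 3.

Checking the three conditions: (i) the bags cover all of {a, b, c, d, e, f}; (ii) for each edge, some bag contains both endpoints; (iii) the bags containing any fixed vertex form a subtree. All hold, so the decomposition is valid with width 4 − 1 = 3.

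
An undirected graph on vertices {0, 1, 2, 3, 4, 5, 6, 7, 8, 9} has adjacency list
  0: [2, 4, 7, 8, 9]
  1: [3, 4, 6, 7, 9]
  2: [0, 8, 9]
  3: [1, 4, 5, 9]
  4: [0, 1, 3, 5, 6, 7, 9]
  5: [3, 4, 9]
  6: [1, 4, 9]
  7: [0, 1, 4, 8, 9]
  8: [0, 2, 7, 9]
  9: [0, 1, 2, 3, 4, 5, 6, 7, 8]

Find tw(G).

A width-3 tree decomposition is:
Bags: B1 = {1, 3, 4, 9}  B2 = {1, 4, 7, 9}  B3 = {0, 4, 7, 9}  B4 = {0, 7, 8, 9}  B5 = {1, 4, 6, 9}  B6 = {3, 4, 5, 9}  B7 = {0, 2, 8, 9}
Tree: B1–B2, B2–B3, B3–B4, B1–B5, B1–B6, B4–B7
Each bag holds 4 vertices, so the decomposition has width 3, which upper-bounds the treewidth. On the other hand G contains the 4-clique {0, 2, 8, 9}. A clique must lie in a single bag of any decomposition, so no decomposition can have width below 3. Hence tw(G) = 3 exactly.

3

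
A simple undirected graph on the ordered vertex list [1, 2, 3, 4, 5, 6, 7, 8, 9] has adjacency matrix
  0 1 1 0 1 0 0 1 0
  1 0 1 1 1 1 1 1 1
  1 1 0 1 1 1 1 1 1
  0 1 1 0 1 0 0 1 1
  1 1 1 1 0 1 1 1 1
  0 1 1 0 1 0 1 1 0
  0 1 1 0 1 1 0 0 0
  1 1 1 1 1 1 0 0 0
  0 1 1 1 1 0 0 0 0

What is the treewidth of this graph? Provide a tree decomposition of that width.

Treewidth 4.
Bags: B1 = {2, 3, 5, 6, 8}  B2 = {2, 3, 4, 5, 8}  B3 = {2, 3, 4, 5, 9}  B4 = {2, 3, 5, 6, 7}  B5 = {1, 2, 3, 5, 8}
Tree: B1–B2, B2–B3, B1–B4, B1–B5

Every bag has size at most 5, so the width is 5 − 1 = 4 and tw(G) ≤ 4. On the other hand G contains the 5-clique {1, 2, 3, 5, 8}. A clique must lie in a single bag of any decomposition, so no decomposition can have width below 4. Therefore the treewidth is 4.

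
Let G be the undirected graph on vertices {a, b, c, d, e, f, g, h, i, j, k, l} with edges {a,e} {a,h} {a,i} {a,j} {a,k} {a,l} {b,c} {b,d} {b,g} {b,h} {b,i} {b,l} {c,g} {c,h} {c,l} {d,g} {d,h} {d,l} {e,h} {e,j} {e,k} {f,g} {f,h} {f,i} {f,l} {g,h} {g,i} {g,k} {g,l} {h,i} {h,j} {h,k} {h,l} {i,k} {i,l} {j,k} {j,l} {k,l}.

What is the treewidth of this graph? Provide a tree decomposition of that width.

Every bag has size at most 5, so the width is 5 − 1 = 4 and tw(G) ≤ 4. For the lower bound, the 5 vertices {a, e, h, j, k} are pairwise adjacent, and any tree decomposition puts a clique entirely inside one bag — forcing width ≥ 4. Combining the bounds, tw(G) = 4.

Treewidth 4.
One such decomposition:
Bags: B1 = {a, h, j, k, l}  B2 = {a, h, i, k, l}  B3 = {g, h, i, k, l}  B4 = {b, g, h, i, l}  B5 = {b, c, g, h, l}  B6 = {f, g, h, i, l}  B7 = {a, e, h, j, k}  B8 = {b, d, g, h, l}
Tree: B1–B2, B2–B3, B3–B4, B4–B5, B3–B6, B1–B7, B4–B8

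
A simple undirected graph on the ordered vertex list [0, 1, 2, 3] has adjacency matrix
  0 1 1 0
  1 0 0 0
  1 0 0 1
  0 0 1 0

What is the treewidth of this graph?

1

A width-1 tree decomposition is:
Bags: B1 = {0, 1}  B2 = {0, 2}  B3 = {2, 3}
Tree: B1–B2, B2–B3
The largest bag has 2 vertices, giving width 1; this decomposition certifies tw(G) ≤ 1. Since G has at least one edge (e.g. 1–0), it is not an edgeless graph, so tw(G) ≥ 1. Therefore the treewidth is 1.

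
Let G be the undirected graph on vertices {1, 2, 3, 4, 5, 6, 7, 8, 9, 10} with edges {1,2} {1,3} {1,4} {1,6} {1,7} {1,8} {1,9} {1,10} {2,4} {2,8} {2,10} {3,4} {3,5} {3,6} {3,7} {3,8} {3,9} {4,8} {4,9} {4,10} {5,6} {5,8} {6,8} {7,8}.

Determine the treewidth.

A width-3 tree decomposition is:
Bags: B1 = {1, 2, 4, 8}  B2 = {1, 3, 4, 8}  B3 = {1, 3, 7, 8}  B4 = {1, 3, 6, 8}  B5 = {1, 3, 4, 9}  B6 = {1, 2, 4, 10}  B7 = {3, 5, 6, 8}
Tree: B1–B2, B2–B3, B3–B4, B2–B5, B1–B6, B4–B7
The largest bag has 4 vertices, giving width 3; this decomposition certifies tw(G) ≤ 3. Conversely, {1, 2, 4, 10} is a clique of size 4, and the vertices of any clique must share a bag in every tree decomposition; so some bag has ≥ 4 vertices and tw(G) ≥ 3. The upper and lower bounds meet at 3, so that is the treewidth.

3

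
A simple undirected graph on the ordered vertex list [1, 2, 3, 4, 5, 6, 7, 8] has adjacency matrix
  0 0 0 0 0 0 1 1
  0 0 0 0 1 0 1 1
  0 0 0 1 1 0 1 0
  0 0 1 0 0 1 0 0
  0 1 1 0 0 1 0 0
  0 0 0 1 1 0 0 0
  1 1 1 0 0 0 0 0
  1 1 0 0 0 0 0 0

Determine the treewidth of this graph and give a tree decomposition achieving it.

The largest bag has 3 vertices, giving width 2; this decomposition certifies tw(G) ≤ 2. For the lower bound, G contains the cycle 1–8–2–7–1, so G is not a forest; only forests have treewidth ≤ 1, hence tw(G) ≥ 2. Combining the bounds, tw(G) = 2.

Treewidth 2.
Bags: B1 = {1, 7, 8}  B2 = {2, 7, 8}  B3 = {2, 3, 7}  B4 = {2, 3, 5}  B5 = {3, 4, 5}  B6 = {4, 5, 6}
Tree: B1–B2, B2–B3, B3–B4, B4–B5, B5–B6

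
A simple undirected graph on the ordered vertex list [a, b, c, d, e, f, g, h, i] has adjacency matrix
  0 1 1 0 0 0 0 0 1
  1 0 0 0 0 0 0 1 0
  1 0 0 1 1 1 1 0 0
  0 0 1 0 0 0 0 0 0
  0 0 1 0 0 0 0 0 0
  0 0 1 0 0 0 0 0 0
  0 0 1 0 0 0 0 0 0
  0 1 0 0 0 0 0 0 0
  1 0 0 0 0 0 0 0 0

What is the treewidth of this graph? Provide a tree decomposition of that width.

Every bag has size at most 2, so the width is 2 − 1 = 1 and tw(G) ≤ 1. G has an edge, so its treewidth is at least 1. Therefore the treewidth is 1.

Treewidth 1.
Bags: B1 = {c, f}  B2 = {c, d}  B3 = {a, c}  B4 = {c, e}  B5 = {a, b}  B6 = {c, g}  B7 = {a, i}  B8 = {b, h}
Tree: B1–B2, B1–B3, B3–B4, B3–B5, B1–B6, B3–B7, B5–B8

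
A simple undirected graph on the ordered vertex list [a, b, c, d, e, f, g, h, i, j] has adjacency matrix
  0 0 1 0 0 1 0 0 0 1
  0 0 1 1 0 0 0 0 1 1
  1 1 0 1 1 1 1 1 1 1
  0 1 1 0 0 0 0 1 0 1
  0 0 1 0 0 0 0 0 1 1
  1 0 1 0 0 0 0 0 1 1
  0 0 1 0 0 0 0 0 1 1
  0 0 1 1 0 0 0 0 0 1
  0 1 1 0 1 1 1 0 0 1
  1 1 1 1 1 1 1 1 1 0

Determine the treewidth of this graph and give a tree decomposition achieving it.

Treewidth 3.
Bags: B1 = {c, f, i, j}  B2 = {a, c, f, j}  B3 = {b, c, i, j}  B4 = {b, c, d, j}  B5 = {c, d, h, j}  B6 = {c, e, i, j}  B7 = {c, g, i, j}
Tree: B1–B2, B1–B3, B3–B4, B4–B5, B3–B6, B6–B7

The largest bag has 4 vertices, giving width 3; this decomposition certifies tw(G) ≤ 3. For the lower bound, the 4 vertices {c, d, h, j} are pairwise adjacent, and any tree decomposition puts a clique entirely inside one bag — forcing width ≥ 3. Combining the bounds, tw(G) = 3.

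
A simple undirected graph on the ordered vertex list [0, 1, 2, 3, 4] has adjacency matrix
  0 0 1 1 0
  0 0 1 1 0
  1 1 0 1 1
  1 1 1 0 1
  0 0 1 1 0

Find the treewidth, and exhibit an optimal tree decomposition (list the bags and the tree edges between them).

Treewidth 2.
Bags: B1 = {1, 2, 3}  B2 = {2, 3, 4}  B3 = {0, 2, 3}
Tree: B1–B2, B1–B3

The largest bag has 3 vertices, giving width 2; this decomposition certifies tw(G) ≤ 2. For the lower bound, the 3 vertices {0, 2, 3} are pairwise adjacent, and any tree decomposition puts a clique entirely inside one bag — forcing width ≥ 2. The upper and lower bounds meet at 2, so that is the treewidth.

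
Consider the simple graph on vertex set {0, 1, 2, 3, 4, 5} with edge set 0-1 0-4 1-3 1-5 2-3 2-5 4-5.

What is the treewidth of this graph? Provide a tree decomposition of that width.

The largest bag has 3 vertices, giving width 2; this decomposition certifies tw(G) ≤ 2. Since 2–3–1–5–2 is a cycle in G, G is not acyclic. Forests are exactly the graphs of treewidth ≤ 1, so tw(G) ≥ 2. Hence tw(G) = 2 exactly.

Treewidth 2.
Bags: B1 = {2, 3, 5}  B2 = {1, 3, 5}  B3 = {1, 4, 5}  B4 = {0, 1, 4}
Tree: B1–B2, B2–B3, B3–B4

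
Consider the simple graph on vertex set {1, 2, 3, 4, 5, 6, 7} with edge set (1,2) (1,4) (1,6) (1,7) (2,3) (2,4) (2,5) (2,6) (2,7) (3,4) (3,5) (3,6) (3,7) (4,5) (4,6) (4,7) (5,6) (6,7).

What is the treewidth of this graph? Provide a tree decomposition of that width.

The largest bag has 5 vertices, giving width 4; this decomposition certifies tw(G) ≤ 4. On the other hand G contains the 5-clique {1, 2, 4, 6, 7}. A clique must lie in a single bag of any decomposition, so no decomposition can have width below 4. Combining the bounds, tw(G) = 4.

Treewidth 4.
One optimal decomposition is:
Bags: B1 = {2, 3, 4, 6, 7}  B2 = {1, 2, 4, 6, 7}  B3 = {2, 3, 4, 5, 6}
Tree: B1–B2, B1–B3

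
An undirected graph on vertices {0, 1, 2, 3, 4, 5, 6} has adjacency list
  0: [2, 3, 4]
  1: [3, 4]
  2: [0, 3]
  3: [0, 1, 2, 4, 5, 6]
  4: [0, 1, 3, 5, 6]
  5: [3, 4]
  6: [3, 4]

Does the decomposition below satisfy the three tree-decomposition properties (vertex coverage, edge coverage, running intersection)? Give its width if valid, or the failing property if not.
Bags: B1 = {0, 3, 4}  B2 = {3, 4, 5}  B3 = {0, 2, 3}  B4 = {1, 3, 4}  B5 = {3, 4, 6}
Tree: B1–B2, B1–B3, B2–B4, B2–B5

Yes; width 2.

Checking the three conditions: (i) the bags cover all of {0, 1, 2, 3, 4, 5, 6}; (ii) for each edge, some bag contains both endpoints; (iii) the bags containing any fixed vertex form a subtree. All hold, so the decomposition is valid with width 3 − 1 = 2.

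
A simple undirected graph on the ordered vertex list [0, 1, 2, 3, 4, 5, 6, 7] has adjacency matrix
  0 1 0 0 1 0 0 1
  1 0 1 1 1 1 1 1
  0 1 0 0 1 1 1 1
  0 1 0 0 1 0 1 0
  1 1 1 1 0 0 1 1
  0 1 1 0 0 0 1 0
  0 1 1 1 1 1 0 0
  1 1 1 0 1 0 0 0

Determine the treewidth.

A width-3 tree decomposition is:
Bags: B1 = {1, 2, 4, 6}  B2 = {1, 2, 4, 7}  B3 = {1, 3, 4, 6}  B4 = {1, 2, 5, 6}  B5 = {0, 1, 4, 7}
Tree: B1–B2, B1–B3, B1–B4, B2–B5
Each bag holds 4 vertices, so the decomposition has width 3, which upper-bounds the treewidth. Conversely, {0, 1, 4, 7} is a clique of size 4, and the vertices of any clique must share a bag in every tree decomposition; so some bag has ≥ 4 vertices and tw(G) ≥ 3. Combining the bounds, tw(G) = 3.

3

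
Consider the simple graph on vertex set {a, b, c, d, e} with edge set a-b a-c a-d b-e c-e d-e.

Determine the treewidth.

2

A width-2 tree decomposition is:
Bags: B1 = {a, c, e}  B2 = {a, d, e}  B3 = {a, b, e}
Tree: B1–B2, B2–B3
Each bag holds 3 vertices, so the decomposition has width 2, which upper-bounds the treewidth. For the lower bound, G contains the cycle a–c–e–d–a, so G is not a forest; only forests have treewidth ≤ 1, hence tw(G) ≥ 2. Therefore the treewidth is 2.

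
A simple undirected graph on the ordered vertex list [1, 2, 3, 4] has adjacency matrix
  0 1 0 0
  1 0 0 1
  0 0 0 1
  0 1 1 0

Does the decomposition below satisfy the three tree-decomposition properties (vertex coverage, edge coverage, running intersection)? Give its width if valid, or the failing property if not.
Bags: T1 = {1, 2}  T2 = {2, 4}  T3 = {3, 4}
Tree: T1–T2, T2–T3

Yes; width 1.

Every vertex of G appears in some bag (union = {1, 2, 3, 4}); every edge is covered by a bag; and for each vertex v the set of bags containing v is connected in the bag tree. The decomposition is therefore valid. The largest bag has 2 vertices, so the width is 1.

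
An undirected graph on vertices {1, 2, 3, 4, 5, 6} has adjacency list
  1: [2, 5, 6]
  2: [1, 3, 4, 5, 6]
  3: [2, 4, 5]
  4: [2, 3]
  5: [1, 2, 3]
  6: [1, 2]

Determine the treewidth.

A width-2 tree decomposition is:
Bags: B1 = {1, 2, 5}  B2 = {2, 3, 5}  B3 = {2, 3, 4}  B4 = {1, 2, 6}
Tree: B1–B2, B2–B3, B1–B4
Each bag holds 3 vertices, so the decomposition has width 2, which upper-bounds the treewidth. Conversely, {1, 2, 5} is a clique of size 3, and the vertices of any clique must share a bag in every tree decomposition; so some bag has ≥ 3 vertices and tw(G) ≥ 2. The upper and lower bounds meet at 2, so that is the treewidth.

2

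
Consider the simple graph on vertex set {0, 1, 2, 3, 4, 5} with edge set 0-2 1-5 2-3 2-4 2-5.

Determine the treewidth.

A width-1 tree decomposition is:
Bags: B1 = {2, 4}  B2 = {2, 3}  B3 = {2, 5}  B4 = {1, 5}  B5 = {0, 2}
Tree: B1–B2, B2–B3, B3–B4, B2–B5
The largest bag has 2 vertices, giving width 1; this decomposition certifies tw(G) ≤ 1. G has an edge, so its treewidth is at least 1. Therefore the treewidth is 1.

1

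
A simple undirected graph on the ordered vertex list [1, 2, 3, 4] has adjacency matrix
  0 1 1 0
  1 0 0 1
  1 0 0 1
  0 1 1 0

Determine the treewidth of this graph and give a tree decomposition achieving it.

Treewidth 2.
One such decomposition:
Bags: B1 = {1, 3, 4}  B2 = {1, 2, 4}
Tree: B1–B2

The largest bag has 3 vertices, giving width 2; this decomposition certifies tw(G) ≤ 2. The edges 1–3–4–2–1 form a cycle, so G is not a tree and its treewidth is at least 2. Therefore the treewidth is 2.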